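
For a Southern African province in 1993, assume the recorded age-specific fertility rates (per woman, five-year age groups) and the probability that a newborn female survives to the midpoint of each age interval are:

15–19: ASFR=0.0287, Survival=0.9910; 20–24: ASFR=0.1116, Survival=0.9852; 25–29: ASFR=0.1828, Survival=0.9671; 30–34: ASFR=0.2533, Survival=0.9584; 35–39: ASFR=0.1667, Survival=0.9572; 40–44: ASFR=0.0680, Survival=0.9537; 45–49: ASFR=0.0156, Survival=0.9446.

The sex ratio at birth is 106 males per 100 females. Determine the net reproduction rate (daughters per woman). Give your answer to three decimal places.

Proportion female at birth = 100 / (100 + 106) = 0.48544.
Weighting each age-specific rate by interval width and survival:
  15–19: 5 × 0.0287 × 0.9910 = 0.14221
  20–24: 5 × 0.1116 × 0.9852 = 0.54974
  25–29: 5 × 0.1828 × 0.9671 = 0.88393
  30–34: 5 × 0.2533 × 0.9584 = 1.21381
  35–39: 5 × 0.1667 × 0.9572 = 0.79783
  40–44: 5 × 0.0680 × 0.9537 = 0.32426
  45–49: 5 × 0.0156 × 0.9446 = 0.07368
Sum = 3.98546
NRR = 0.48544 × 3.98546 = 1.93470
NRR > 1, so each generation more than replaces itself.

1.935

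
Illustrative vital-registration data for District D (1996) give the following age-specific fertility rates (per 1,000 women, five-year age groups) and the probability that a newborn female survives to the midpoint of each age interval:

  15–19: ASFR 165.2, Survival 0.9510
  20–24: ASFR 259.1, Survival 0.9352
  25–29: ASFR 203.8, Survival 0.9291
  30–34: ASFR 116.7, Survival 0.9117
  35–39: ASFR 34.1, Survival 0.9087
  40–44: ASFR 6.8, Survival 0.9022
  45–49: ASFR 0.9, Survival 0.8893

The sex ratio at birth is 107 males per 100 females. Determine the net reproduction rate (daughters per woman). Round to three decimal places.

1.771

Proportion female at birth = 100 / (100 + 107) = 0.48309.
Per-age-group product (5 × ASFR × survival probability):
  15–19: 5 × 165.2/1000 × 0.9510 = 0.78553
  20–24: 5 × 259.1/1000 × 0.9352 = 1.21155
  25–29: 5 × 203.8/1000 × 0.9291 = 0.94675
  30–34: 5 × 116.7/1000 × 0.9117 = 0.53198
  35–39: 5 × 34.1/1000 × 0.9087 = 0.15493
  40–44: 5 × 6.8/1000 × 0.9022 = 0.03067
  45–49: 5 × 0.9/1000 × 0.8893 = 0.00400
Sum = 3.66541
NRR = 0.48309 × 3.66541 = 1.77072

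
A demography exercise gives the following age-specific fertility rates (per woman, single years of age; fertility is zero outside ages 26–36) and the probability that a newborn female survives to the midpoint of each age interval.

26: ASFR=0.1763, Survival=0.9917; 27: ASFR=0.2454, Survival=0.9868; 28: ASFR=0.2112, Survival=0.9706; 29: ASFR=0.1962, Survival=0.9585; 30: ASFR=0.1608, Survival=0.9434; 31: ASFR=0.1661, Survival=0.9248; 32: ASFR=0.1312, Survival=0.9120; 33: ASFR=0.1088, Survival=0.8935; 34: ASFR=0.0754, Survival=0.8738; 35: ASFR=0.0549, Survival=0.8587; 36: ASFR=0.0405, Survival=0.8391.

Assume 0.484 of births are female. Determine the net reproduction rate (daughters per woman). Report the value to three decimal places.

Proportion female at birth = 0.484.
Each age group contributes 1 × ASFR × survival:
  26: 1 × 0.1763 × 0.9917 = 0.17484
  27: 1 × 0.2454 × 0.9868 = 0.24216
  28: 1 × 0.2112 × 0.9706 = 0.20499
  29: 1 × 0.1962 × 0.9585 = 0.18806
  30: 1 × 0.1608 × 0.9434 = 0.15170
  31: 1 × 0.1661 × 0.9248 = 0.15361
  32: 1 × 0.1312 × 0.9120 = 0.11965
  33: 1 × 0.1088 × 0.8935 = 0.09721
  34: 1 × 0.0754 × 0.8738 = 0.06588
  35: 1 × 0.0549 × 0.8587 = 0.04714
  36: 1 × 0.0405 × 0.8391 = 0.03398
Sum = 1.47922
NRR = 0.484 × 1.47922 = 0.71594

0.716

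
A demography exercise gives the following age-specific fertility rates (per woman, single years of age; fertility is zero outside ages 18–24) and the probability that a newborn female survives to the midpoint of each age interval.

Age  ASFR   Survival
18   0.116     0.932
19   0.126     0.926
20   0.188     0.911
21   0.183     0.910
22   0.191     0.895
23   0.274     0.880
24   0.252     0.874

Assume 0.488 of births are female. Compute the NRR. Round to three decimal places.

Proportion female at birth = 0.488.
Weighting each age-specific rate by interval width and survival:
  18: 1 × 0.116 × 0.932 = 0.10811
  19: 1 × 0.126 × 0.926 = 0.11668
  20: 1 × 0.188 × 0.911 = 0.17127
  21: 1 × 0.183 × 0.910 = 0.16653
  22: 1 × 0.191 × 0.895 = 0.17095
  23: 1 × 0.274 × 0.880 = 0.24112
  24: 1 × 0.252 × 0.874 = 0.22025
Sum = 1.19491
NRR = 0.488 × 1.19491 = 0.58312

0.583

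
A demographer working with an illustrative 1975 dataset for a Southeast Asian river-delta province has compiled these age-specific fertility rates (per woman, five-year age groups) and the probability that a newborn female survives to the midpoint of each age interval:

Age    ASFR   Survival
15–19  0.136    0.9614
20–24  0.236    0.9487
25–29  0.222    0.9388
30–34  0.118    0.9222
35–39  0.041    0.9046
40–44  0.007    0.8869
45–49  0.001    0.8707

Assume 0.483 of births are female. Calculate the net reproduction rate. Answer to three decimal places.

Proportion female at birth = 0.483.
Weighting each age-specific rate by interval width and survival:
  15–19: 5 × 0.136 × 0.9614 = 0.65375
  20–24: 5 × 0.236 × 0.9487 = 1.11947
  25–29: 5 × 0.222 × 0.9388 = 1.04207
  30–34: 5 × 0.118 × 0.9222 = 0.54410
  35–39: 5 × 0.041 × 0.9046 = 0.18544
  40–44: 5 × 0.007 × 0.8869 = 0.03104
  45–49: 5 × 0.001 × 0.8707 = 0.00435
Sum = 3.58022
NRR = 0.483 × 3.58022 = 1.72925
An NRR exceeding 1 indicates intrinsic growth under these rates.

1.729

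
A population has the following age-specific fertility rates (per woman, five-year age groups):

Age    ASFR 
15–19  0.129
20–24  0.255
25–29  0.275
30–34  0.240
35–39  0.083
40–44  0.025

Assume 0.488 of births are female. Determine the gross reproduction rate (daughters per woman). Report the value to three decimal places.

Proportion female at birth = 0.488.
Sum of ASFRs = 0.129 + 0.255 + 0.275 + 0.240 + 0.083 + 0.025 = 1.007
TFR = 5 × 1.007 = 5.035
GRR = 0.488 × 5.035 = 2.45708

2.457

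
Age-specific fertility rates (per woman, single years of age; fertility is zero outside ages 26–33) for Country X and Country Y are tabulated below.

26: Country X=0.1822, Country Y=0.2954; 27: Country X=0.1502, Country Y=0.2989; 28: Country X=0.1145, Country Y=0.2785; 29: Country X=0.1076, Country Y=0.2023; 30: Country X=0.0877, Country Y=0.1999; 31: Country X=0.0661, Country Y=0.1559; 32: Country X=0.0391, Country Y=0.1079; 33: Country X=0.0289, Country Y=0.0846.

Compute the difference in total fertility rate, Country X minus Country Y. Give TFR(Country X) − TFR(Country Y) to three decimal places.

Country X:
  Sum of ASFRs = 0.1822 + 0.1502 + 0.1145 + 0.1076 + 0.0877 + 0.0661 + 0.0391 + 0.0289 = 0.7763
  TFR = 0.7763
Country Y:
  Sum of ASFRs = 0.2954 + 0.2989 + 0.2785 + 0.2023 + 0.1999 + 0.1559 + 0.1079 + 0.0846 = 1.6234
  TFR = 1.6234
Difference = 0.7763 − 1.6234 = -0.8471

-0.847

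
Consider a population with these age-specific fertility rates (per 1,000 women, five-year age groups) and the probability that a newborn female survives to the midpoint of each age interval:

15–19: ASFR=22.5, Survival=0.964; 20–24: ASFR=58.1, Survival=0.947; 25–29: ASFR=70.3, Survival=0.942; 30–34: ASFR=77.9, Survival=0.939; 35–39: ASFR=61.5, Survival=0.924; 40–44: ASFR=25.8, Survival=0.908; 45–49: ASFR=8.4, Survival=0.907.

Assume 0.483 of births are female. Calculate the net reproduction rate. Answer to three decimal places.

Proportion female at birth = 0.483.
Survival-weighted fertility by age (5·fₓ·Sₓ):
  15–19: 5 × 22.5/1000 × 0.964 = 0.10845
  20–24: 5 × 58.1/1000 × 0.947 = 0.27510
  25–29: 5 × 70.3/1000 × 0.942 = 0.33111
  30–34: 5 × 77.9/1000 × 0.939 = 0.36574
  35–39: 5 × 61.5/1000 × 0.924 = 0.28413
  40–44: 5 × 25.8/1000 × 0.908 = 0.11713
  45–49: 5 × 8.4/1000 × 0.907 = 0.03809
Sum = 1.51975
NRR = 0.483 × 1.51975 = 0.73404

0.734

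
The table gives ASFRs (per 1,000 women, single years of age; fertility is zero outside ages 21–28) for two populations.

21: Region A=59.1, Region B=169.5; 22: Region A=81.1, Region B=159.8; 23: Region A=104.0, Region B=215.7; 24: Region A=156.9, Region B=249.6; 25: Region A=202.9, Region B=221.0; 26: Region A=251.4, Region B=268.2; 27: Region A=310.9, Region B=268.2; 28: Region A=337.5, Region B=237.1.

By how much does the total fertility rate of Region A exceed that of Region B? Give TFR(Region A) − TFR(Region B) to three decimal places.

Region A:
  Sum of ASFRs = 59.1 + 81.1 + 104.0 + 156.9 + 202.9 + 251.4 + 310.9 + 337.5 = 1503.8
  TFR = 1503.8 / 1000 = 1.5038
Region B:
  Sum of ASFRs = 169.5 + 159.8 + 215.7 + 249.6 + 221.0 + 268.2 + 268.2 + 237.1 = 1789.1
  TFR = 1789.1 / 1000 = 1.7891
Difference = 1.5038 − 1.7891 = -0.2853

-0.285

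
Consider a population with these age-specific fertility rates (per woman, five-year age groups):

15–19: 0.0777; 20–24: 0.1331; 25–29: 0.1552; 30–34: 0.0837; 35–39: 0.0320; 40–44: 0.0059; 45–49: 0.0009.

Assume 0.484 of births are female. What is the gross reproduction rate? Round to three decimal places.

Proportion female at birth = 0.484.
Sum of ASFRs = 0.0777 + 0.1331 + 0.1552 + 0.0837 + 0.0320 + 0.0059 + 0.0009 = 0.4885
TFR = 5 × 0.4885 = 2.4425
GRR = 0.484 × 2.4425 = 1.18217

1.182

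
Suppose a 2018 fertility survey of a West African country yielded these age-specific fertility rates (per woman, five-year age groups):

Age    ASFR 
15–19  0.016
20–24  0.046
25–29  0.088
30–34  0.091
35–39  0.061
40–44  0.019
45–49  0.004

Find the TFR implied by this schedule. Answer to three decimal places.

Sum of ASFRs = 0.016 + 0.046 + 0.088 + 0.091 + 0.061 + 0.019 + 0.004 = 0.325
TFR = 5 × 0.325 = 1.625

1.625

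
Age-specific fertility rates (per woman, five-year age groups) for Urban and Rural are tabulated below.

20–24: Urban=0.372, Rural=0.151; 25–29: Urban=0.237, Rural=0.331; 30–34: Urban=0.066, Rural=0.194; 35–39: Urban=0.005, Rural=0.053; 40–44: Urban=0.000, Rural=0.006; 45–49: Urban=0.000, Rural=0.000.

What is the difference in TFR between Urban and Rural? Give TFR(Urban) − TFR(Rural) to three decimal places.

-0.275

Urban:
  Sum of ASFRs = 0.372 + 0.237 + 0.066 + 0.005 + 0.000 + 0.000 = 0.680
  TFR = 5 × 0.680 = 3.4
Rural:
  Sum of ASFRs = 0.151 + 0.331 + 0.194 + 0.053 + 0.006 + 0.000 = 0.735
  TFR = 5 × 0.735 = 3.675
Difference = 3.4 − 3.675 = -0.275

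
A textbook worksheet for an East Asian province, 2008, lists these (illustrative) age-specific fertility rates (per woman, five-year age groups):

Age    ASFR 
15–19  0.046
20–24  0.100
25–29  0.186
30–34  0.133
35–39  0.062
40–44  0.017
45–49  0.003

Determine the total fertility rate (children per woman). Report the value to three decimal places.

Sum of ASFRs = 0.046 + 0.100 + 0.186 + 0.133 + 0.062 + 0.017 + 0.003 = 0.547
TFR = 5 × 0.547 = 2.735

2.735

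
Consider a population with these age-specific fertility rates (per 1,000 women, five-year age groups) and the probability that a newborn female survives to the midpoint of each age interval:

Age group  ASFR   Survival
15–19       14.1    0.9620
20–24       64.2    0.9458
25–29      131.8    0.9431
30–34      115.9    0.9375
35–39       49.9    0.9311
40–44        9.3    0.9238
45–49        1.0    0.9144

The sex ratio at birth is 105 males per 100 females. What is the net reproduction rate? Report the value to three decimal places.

0.886

Proportion female at birth = 100 / (100 + 105) = 0.48780.
Per-age-group product (5 × ASFR × survival probability):
  15–19: 5 × 14.1/1000 × 0.9620 = 0.06782
  20–24: 5 × 64.2/1000 × 0.9458 = 0.30360
  25–29: 5 × 131.8/1000 × 0.9431 = 0.62150
  30–34: 5 × 115.9/1000 × 0.9375 = 0.54328
  35–39: 5 × 49.9/1000 × 0.9311 = 0.23231
  40–44: 5 × 9.3/1000 × 0.9238 = 0.04296
  45–49: 5 × 1.0/1000 × 0.9144 = 0.00457
Sum = 1.81604
NRR = 0.48780 × 1.81604 = 0.88586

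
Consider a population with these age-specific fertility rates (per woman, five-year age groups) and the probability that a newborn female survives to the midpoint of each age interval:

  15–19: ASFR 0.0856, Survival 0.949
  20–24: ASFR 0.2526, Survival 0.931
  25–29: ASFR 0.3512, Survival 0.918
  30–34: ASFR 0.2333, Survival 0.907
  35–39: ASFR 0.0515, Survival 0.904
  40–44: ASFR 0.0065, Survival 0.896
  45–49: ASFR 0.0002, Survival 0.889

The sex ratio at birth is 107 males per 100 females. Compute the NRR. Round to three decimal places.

2.181

Proportion female at birth = 100 / (100 + 107) = 0.48309.
Survival-weighted fertility by age (5·fₓ·Sₓ):
  15–19: 5 × 0.0856 × 0.949 = 0.40617
  20–24: 5 × 0.2526 × 0.931 = 1.17585
  25–29: 5 × 0.3512 × 0.918 = 1.61201
  30–34: 5 × 0.2333 × 0.907 = 1.05802
  35–39: 5 × 0.0515 × 0.904 = 0.23278
  40–44: 5 × 0.0065 × 0.896 = 0.02912
  45–49: 5 × 0.0002 × 0.889 = 0.00089
Sum = 4.51484
NRR = 0.48309 × 4.51484 = 2.18107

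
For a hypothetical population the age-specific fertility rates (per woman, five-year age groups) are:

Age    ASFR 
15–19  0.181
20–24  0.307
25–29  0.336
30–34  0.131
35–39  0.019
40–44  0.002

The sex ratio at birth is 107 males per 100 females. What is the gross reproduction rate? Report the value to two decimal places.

Proportion female at birth = 100 / (100 + 107) = 0.48309.
Sum of ASFRs = 0.181 + 0.307 + 0.336 + 0.131 + 0.019 + 0.002 = 0.976
TFR = 5 × 0.976 = 4.88
GRR = 0.48309 × 4.88 = 2.35748

2.36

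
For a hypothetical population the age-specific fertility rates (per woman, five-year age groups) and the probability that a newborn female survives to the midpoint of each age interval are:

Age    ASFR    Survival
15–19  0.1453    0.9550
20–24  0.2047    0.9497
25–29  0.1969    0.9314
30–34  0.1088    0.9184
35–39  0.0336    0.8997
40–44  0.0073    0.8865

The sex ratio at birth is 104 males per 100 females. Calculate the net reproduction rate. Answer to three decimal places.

Proportion female at birth = 100 / (100 + 104) = 0.49020.
Survival-weighted fertility by age (5·fₓ·Sₓ):
  15–19: 5 × 0.1453 × 0.9550 = 0.69381
  20–24: 5 × 0.2047 × 0.9497 = 0.97202
  25–29: 5 × 0.1969 × 0.9314 = 0.91696
  30–34: 5 × 0.1088 × 0.9184 = 0.49961
  35–39: 5 × 0.0336 × 0.8997 = 0.15115
  40–44: 5 × 0.0073 × 0.8865 = 0.03236
Sum = 3.26591
NRR = 0.49020 × 3.26591 = 1.60095
An NRR exceeding 1 indicates intrinsic growth under these rates.

1.601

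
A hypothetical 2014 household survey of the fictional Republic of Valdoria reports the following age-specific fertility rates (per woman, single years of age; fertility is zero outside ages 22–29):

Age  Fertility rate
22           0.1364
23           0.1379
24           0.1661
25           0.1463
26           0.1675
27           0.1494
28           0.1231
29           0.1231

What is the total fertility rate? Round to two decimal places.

Sum of ASFRs = 0.1364 + 0.1379 + 0.1661 + 0.1463 + 0.1675 + 0.1494 + 0.1231 + 0.1231 = 1.1498
TFR = 1.1498

1.15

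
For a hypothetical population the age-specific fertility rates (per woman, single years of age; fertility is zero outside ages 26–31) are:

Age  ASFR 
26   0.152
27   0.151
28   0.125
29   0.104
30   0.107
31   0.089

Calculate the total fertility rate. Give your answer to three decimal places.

Sum of ASFRs = 0.152 + 0.151 + 0.125 + 0.104 + 0.107 + 0.089 = 0.728
TFR = 0.728

0.728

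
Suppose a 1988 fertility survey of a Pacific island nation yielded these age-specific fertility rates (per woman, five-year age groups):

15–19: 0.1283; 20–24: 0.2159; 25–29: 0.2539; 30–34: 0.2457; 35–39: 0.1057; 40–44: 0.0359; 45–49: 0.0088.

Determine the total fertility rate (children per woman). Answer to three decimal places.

4.971

Sum of ASFRs = 0.1283 + 0.2159 + 0.2539 + 0.2457 + 0.1057 + 0.0359 + 0.0088 = 0.9942
TFR = 5 × 0.9942 = 4.971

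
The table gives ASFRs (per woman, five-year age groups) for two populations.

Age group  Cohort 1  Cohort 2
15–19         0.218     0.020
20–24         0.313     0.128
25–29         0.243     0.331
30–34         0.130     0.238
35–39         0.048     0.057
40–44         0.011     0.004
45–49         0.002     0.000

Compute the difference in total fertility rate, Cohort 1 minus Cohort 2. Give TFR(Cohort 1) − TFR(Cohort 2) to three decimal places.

Cohort 1:
  Sum of ASFRs = 0.218 + 0.313 + 0.243 + 0.130 + 0.048 + 0.011 + 0.002 = 0.965
  TFR = 5 × 0.965 = 4.825
Cohort 2:
  Sum of ASFRs = 0.020 + 0.128 + 0.331 + 0.238 + 0.057 + 0.004 + 0.000 = 0.778
  TFR = 5 × 0.778 = 3.89
Difference = 4.825 − 3.89 = 0.935

0.935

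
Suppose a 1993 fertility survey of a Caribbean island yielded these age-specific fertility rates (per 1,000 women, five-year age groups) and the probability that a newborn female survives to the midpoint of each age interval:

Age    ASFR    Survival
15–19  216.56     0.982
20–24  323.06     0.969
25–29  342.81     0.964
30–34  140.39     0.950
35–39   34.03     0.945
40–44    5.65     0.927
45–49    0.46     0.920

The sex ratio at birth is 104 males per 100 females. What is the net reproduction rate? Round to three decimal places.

2.518

Proportion female at birth = 100 / (100 + 104) = 0.49020.
Survival-weighted fertility by age (5·fₓ·Sₓ):
  15–19: 5 × 216.56/1000 × 0.982 = 1.06331
  20–24: 5 × 323.06/1000 × 0.969 = 1.56523
  25–29: 5 × 342.81/1000 × 0.964 = 1.65234
  30–34: 5 × 140.39/1000 × 0.950 = 0.66685
  35–39: 5 × 34.03/1000 × 0.945 = 0.16079
  40–44: 5 × 5.65/1000 × 0.927 = 0.02619
  45–49: 5 × 0.46/1000 × 0.920 = 0.00212
Sum = 5.13683
NRR = 0.49020 × 5.13683 = 2.51807
With NRR above 1 the population is above replacement fertility.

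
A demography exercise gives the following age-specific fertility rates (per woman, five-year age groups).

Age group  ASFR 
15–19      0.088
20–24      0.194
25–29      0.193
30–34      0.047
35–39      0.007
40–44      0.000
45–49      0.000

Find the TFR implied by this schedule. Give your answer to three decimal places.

2.645

Sum of ASFRs = 0.088 + 0.194 + 0.193 + 0.047 + 0.007 + 0.000 + 0.000 = 0.529
TFR = 5 × 0.529 = 2.645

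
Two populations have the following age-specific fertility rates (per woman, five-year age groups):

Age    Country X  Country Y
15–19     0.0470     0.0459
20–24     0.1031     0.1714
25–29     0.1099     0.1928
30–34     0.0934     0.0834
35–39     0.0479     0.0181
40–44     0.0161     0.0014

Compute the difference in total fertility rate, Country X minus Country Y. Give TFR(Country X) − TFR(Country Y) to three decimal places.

-0.478

Country X:
  Sum of ASFRs = 0.0470 + 0.1031 + 0.1099 + 0.0934 + 0.0479 + 0.0161 = 0.4174
  TFR = 5 × 0.4174 = 2.087
Country Y:
  Sum of ASFRs = 0.0459 + 0.1714 + 0.1928 + 0.0834 + 0.0181 + 0.0014 = 0.5130
  TFR = 5 × 0.5130 = 2.565
Difference = 2.087 − 2.565 = -0.478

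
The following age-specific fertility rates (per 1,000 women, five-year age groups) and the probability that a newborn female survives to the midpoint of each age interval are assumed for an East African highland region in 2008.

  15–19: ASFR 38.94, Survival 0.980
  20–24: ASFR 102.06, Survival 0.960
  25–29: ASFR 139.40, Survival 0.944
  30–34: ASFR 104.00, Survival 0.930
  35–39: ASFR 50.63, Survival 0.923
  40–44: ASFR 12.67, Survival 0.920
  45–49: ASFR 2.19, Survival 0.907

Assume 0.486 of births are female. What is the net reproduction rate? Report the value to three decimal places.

Proportion female at birth = 0.486.
Weighting each age-specific rate by interval width and survival:
  15–19: 5 × 38.94/1000 × 0.980 = 0.19081
  20–24: 5 × 102.06/1000 × 0.960 = 0.48989
  25–29: 5 × 139.40/1000 × 0.944 = 0.65797
  30–34: 5 × 104.00/1000 × 0.930 = 0.48360
  35–39: 5 × 50.63/1000 × 0.923 = 0.23366
  40–44: 5 × 12.67/1000 × 0.920 = 0.05828
  45–49: 5 × 2.19/1000 × 0.907 = 0.00993
Sum = 2.12414
NRR = 0.486 × 2.12414 = 1.03233

1.032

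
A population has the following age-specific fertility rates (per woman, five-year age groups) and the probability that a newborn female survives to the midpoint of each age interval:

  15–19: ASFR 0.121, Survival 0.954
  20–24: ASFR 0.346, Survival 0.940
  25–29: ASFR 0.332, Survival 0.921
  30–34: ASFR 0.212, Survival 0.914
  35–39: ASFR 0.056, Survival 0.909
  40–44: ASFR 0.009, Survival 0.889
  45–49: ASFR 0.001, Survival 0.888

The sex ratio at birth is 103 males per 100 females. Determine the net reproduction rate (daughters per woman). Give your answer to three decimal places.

2.463

Proportion female at birth = 100 / (100 + 103) = 0.49261.
Each age group contributes 5 × ASFR × survival:
  15–19: 5 × 0.121 × 0.954 = 0.57717
  20–24: 5 × 0.346 × 0.940 = 1.62620
  25–29: 5 × 0.332 × 0.921 = 1.52886
  30–34: 5 × 0.212 × 0.914 = 0.96884
  35–39: 5 × 0.056 × 0.909 = 0.25452
  40–44: 5 × 0.009 × 0.889 = 0.04001
  45–49: 5 × 0.001 × 0.888 = 0.00444
Sum = 5.00004
NRR = 0.49261 × 5.00004 = 2.46307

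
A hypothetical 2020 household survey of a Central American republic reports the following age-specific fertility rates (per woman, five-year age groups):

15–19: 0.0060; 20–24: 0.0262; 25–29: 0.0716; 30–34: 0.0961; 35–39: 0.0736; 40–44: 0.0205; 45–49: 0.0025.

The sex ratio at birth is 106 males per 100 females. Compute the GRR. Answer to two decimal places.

0.72

Proportion female at birth = 100 / (100 + 106) = 0.48544.
Sum of ASFRs = 0.0060 + 0.0262 + 0.0716 + 0.0961 + 0.0736 + 0.0205 + 0.0025 = 0.2965
TFR = 5 × 0.2965 = 1.4825
GRR = 0.48544 × 1.4825 = 0.71966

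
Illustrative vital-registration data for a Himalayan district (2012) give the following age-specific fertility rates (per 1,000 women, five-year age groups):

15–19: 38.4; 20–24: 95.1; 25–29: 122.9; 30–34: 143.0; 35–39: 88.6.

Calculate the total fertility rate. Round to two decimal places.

2.44

Sum of ASFRs = 38.4 + 95.1 + 122.9 + 143.0 + 88.6 = 488.0
TFR = 5 × 488.0 / 1000 = 2.44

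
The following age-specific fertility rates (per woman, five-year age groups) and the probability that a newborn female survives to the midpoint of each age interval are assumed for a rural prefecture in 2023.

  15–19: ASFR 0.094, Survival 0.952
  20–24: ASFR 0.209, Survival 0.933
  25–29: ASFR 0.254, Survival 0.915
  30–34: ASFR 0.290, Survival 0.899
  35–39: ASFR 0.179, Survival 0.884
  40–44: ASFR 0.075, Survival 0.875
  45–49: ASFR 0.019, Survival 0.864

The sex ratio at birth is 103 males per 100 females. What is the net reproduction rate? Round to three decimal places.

Proportion female at birth = 100 / (100 + 103) = 0.49261.
Survival-weighted fertility by age (5·fₓ·Sₓ):
  15–19: 5 × 0.094 × 0.952 = 0.44744
  20–24: 5 × 0.209 × 0.933 = 0.97499
  25–29: 5 × 0.254 × 0.915 = 1.16205
  30–34: 5 × 0.290 × 0.899 = 1.30355
  35–39: 5 × 0.179 × 0.884 = 0.79118
  40–44: 5 × 0.075 × 0.875 = 0.32813
  45–49: 5 × 0.019 × 0.864 = 0.08208
Sum = 5.08942
NRR = 0.49261 × 5.08942 = 2.50710
With NRR above 1 the population is above replacement fertility.

2.507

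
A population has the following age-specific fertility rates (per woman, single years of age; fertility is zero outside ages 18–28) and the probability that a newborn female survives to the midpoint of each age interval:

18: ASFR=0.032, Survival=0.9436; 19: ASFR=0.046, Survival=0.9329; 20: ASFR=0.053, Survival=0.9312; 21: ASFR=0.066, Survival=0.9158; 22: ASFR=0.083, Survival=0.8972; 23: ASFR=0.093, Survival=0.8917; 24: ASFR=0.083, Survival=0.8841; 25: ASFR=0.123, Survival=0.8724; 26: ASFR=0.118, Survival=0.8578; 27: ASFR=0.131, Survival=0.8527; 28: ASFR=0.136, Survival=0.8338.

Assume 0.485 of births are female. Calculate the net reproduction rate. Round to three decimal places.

0.411

Proportion female at birth = 0.485.
Per-age-group product (1 × ASFR × survival probability):
  18: 1 × 0.032 × 0.9436 = 0.03020
  19: 1 × 0.046 × 0.9329 = 0.04291
  20: 1 × 0.053 × 0.9312 = 0.04935
  21: 1 × 0.066 × 0.9158 = 0.06044
  22: 1 × 0.083 × 0.8972 = 0.07447
  23: 1 × 0.093 × 0.8917 = 0.08293
  24: 1 × 0.083 × 0.8841 = 0.07338
  25: 1 × 0.123 × 0.8724 = 0.10731
  26: 1 × 0.118 × 0.8578 = 0.10122
  27: 1 × 0.131 × 0.8527 = 0.11170
  28: 1 × 0.136 × 0.8338 = 0.11340
Sum = 0.84731
NRR = 0.485 × 0.84731 = 0.41095
With NRR below 1 the population is below replacement fertility.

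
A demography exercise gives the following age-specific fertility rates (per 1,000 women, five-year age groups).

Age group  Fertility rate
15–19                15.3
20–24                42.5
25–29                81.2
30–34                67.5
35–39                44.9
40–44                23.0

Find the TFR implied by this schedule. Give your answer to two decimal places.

1.37

Sum of ASFRs = 15.3 + 42.5 + 81.2 + 67.5 + 44.9 + 23.0 = 274.4
TFR = 5 × 274.4 / 1000 = 1.372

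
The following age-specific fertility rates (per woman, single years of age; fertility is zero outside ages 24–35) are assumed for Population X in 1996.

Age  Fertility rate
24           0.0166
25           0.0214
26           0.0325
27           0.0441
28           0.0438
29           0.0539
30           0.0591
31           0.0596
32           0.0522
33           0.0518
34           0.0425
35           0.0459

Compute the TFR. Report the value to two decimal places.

0.52

Sum of ASFRs = 0.0166 + 0.0214 + 0.0325 + 0.0441 + 0.0438 + 0.0539 + 0.0591 + 0.0596 + 0.0522 + 0.0518 + 0.0425 + 0.0459 = 0.5234
TFR = 0.5234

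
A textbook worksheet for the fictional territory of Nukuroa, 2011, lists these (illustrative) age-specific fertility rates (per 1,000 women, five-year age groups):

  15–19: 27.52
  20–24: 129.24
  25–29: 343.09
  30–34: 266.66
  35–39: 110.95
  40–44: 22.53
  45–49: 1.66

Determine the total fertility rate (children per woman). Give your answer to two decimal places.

4.51

Sum of ASFRs = 27.52 + 129.24 + 343.09 + 266.66 + 110.95 + 22.53 + 1.66 = 901.65
TFR = 5 × 901.65 / 1000 = 4.50825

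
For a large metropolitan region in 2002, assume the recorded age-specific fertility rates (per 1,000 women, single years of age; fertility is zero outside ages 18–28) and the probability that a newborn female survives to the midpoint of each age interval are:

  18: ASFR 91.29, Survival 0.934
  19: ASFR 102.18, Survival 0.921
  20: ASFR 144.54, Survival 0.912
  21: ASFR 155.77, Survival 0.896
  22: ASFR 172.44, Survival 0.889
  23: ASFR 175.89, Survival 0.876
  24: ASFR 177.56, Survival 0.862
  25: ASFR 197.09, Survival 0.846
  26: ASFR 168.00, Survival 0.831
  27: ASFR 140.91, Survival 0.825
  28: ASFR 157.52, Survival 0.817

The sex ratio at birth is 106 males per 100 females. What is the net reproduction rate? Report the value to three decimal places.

0.710

Proportion female at birth = 100 / (100 + 106) = 0.48544.
Survival-weighted fertility by age (1·fₓ·Sₓ):
  18: 1 × 91.29/1000 × 0.934 = 0.08526
  19: 1 × 102.18/1000 × 0.921 = 0.09411
  20: 1 × 144.54/1000 × 0.912 = 0.13182
  21: 1 × 155.77/1000 × 0.896 = 0.13957
  22: 1 × 172.44/1000 × 0.889 = 0.15330
  23: 1 × 175.89/1000 × 0.876 = 0.15408
  24: 1 × 177.56/1000 × 0.862 = 0.15306
  25: 1 × 197.09/1000 × 0.846 = 0.16674
  26: 1 × 168.00/1000 × 0.831 = 0.13961
  27: 1 × 140.91/1000 × 0.825 = 0.11625
  28: 1 × 157.52/1000 × 0.817 = 0.12869
Sum = 1.46249
NRR = 0.48544 × 1.46249 = 0.70995
With NRR below 1 the population is below replacement fertility.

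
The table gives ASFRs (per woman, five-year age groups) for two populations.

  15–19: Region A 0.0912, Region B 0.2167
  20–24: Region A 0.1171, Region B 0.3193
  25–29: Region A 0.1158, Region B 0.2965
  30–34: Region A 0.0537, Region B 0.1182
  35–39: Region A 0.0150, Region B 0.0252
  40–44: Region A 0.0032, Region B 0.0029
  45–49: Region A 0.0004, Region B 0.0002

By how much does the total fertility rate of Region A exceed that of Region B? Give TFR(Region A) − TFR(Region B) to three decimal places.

Region A:
  Sum of ASFRs = 0.0912 + 0.1171 + 0.1158 + 0.0537 + 0.0150 + 0.0032 + 0.0004 = 0.3964
  TFR = 5 × 0.3964 = 1.982
Region B:
  Sum of ASFRs = 0.2167 + 0.3193 + 0.2965 + 0.1182 + 0.0252 + 0.0029 + 0.0002 = 0.9790
  TFR = 5 × 0.9790 = 4.895
Difference = 1.982 − 4.895 = -2.913

-2.913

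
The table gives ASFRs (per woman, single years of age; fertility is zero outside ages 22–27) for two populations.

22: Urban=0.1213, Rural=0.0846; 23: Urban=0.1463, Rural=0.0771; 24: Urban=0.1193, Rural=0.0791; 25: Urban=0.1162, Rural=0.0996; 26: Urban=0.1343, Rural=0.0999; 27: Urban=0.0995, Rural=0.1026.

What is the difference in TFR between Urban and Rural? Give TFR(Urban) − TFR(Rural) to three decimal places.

0.194

Urban:
  Sum of ASFRs = 0.1213 + 0.1463 + 0.1193 + 0.1162 + 0.1343 + 0.0995 = 0.7369
  TFR = 0.7369
Rural:
  Sum of ASFRs = 0.0846 + 0.0771 + 0.0791 + 0.0996 + 0.0999 + 0.1026 = 0.5429
  TFR = 0.5429
Difference = 0.7369 − 0.5429 = 0.194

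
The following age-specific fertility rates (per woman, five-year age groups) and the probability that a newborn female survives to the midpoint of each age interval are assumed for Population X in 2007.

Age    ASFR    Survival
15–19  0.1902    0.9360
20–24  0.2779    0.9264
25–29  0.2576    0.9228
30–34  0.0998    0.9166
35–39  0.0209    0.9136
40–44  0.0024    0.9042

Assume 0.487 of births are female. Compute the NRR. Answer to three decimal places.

Proportion female at birth = 0.487.
Survival-weighted fertility by age (5·fₓ·Sₓ):
  15–19: 5 × 0.1902 × 0.9360 = 0.89014
  20–24: 5 × 0.2779 × 0.9264 = 1.28723
  25–29: 5 × 0.2576 × 0.9228 = 1.18857
  30–34: 5 × 0.0998 × 0.9166 = 0.45738
  35–39: 5 × 0.0209 × 0.9136 = 0.09547
  40–44: 5 × 0.0024 × 0.9042 = 0.01085
Sum = 3.92964
NRR = 0.487 × 3.92964 = 1.91373
An NRR exceeding 1 indicates intrinsic growth under these rates.

1.914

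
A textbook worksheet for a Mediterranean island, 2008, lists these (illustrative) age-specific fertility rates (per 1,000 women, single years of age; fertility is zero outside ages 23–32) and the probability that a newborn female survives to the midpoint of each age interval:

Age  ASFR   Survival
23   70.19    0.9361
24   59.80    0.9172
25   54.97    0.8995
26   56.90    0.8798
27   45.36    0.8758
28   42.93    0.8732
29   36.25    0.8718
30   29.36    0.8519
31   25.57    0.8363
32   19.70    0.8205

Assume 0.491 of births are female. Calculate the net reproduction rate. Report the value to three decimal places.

Proportion female at birth = 0.491.
Weighting each age-specific rate by interval width and survival:
  23: 1 × 70.19/1000 × 0.9361 = 0.06570
  24: 1 × 59.80/1000 × 0.9172 = 0.05485
  25: 1 × 54.97/1000 × 0.8995 = 0.04945
  26: 1 × 56.90/1000 × 0.8798 = 0.05006
  27: 1 × 45.36/1000 × 0.8758 = 0.03973
  28: 1 × 42.93/1000 × 0.8732 = 0.03749
  29: 1 × 36.25/1000 × 0.8718 = 0.03160
  30: 1 × 29.36/1000 × 0.8519 = 0.02501
  31: 1 × 25.57/1000 × 0.8363 = 0.02138
  32: 1 × 19.70/1000 × 0.8205 = 0.01616
Sum = 0.39143
NRR = 0.491 × 0.39143 = 0.19219
NRR < 1, so the cohort does not fully replace itself.

0.192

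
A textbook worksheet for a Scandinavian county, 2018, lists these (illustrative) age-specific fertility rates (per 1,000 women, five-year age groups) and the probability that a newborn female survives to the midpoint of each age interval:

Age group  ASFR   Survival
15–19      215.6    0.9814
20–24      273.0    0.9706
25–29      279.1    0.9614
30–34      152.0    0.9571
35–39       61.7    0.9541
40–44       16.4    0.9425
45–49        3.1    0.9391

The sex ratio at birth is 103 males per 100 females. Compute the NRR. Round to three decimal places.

Proportion female at birth = 100 / (100 + 103) = 0.49261.
Per-age-group product (5 × ASFR × survival probability):
  15–19: 5 × 215.6/1000 × 0.9814 = 1.05795
  20–24: 5 × 273.0/1000 × 0.9706 = 1.32487
  25–29: 5 × 279.1/1000 × 0.9614 = 1.34163
  30–34: 5 × 152.0/1000 × 0.9571 = 0.72740
  35–39: 5 × 61.7/1000 × 0.9541 = 0.29434
  40–44: 5 × 16.4/1000 × 0.9425 = 0.07729
  45–49: 5 × 3.1/1000 × 0.9391 = 0.01456
Sum = 4.83804
NRR = 0.49261 × 4.83804 = 2.38327

2.383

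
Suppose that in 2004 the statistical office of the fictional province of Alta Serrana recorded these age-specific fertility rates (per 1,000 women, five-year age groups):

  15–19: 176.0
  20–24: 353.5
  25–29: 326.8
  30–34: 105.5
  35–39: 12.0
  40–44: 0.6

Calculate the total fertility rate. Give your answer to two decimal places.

Sum of ASFRs = 176.0 + 353.5 + 326.8 + 105.5 + 12.0 + 0.6 = 974.4
TFR = 5 × 974.4 / 1000 = 4.872

4.87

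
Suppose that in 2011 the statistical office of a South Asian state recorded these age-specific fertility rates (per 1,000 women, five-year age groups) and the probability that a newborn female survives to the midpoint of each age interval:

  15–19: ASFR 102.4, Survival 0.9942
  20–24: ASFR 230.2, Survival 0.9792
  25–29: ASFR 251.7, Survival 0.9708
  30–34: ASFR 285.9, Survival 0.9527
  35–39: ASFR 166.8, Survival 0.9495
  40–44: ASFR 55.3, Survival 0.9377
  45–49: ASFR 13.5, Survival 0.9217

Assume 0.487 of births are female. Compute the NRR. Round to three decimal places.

2.597

Proportion female at birth = 0.487.
Weighting each age-specific rate by interval width and survival:
  15–19: 5 × 102.4/1000 × 0.9942 = 0.50903
  20–24: 5 × 230.2/1000 × 0.9792 = 1.12706
  25–29: 5 × 251.7/1000 × 0.9708 = 1.22175
  30–34: 5 × 285.9/1000 × 0.9527 = 1.36188
  35–39: 5 × 166.8/1000 × 0.9495 = 0.79188
  40–44: 5 × 55.3/1000 × 0.9377 = 0.25927
  45–49: 5 × 13.5/1000 × 0.9217 = 0.06221
Sum = 5.33308
NRR = 0.487 × 5.33308 = 2.59721
An NRR exceeding 1 indicates intrinsic growth under these rates.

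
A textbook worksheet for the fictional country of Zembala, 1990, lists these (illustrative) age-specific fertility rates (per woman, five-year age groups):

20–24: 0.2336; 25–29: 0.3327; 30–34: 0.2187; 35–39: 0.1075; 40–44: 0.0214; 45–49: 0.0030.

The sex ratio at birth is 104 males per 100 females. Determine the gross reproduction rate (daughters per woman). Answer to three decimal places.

Proportion female at birth = 100 / (100 + 104) = 0.49020.
Sum of ASFRs = 0.2336 + 0.3327 + 0.2187 + 0.1075 + 0.0214 + 0.0030 = 0.9169
TFR = 5 × 0.9169 = 4.5845
GRR = 0.49020 × 4.5845 = 2.24732

2.247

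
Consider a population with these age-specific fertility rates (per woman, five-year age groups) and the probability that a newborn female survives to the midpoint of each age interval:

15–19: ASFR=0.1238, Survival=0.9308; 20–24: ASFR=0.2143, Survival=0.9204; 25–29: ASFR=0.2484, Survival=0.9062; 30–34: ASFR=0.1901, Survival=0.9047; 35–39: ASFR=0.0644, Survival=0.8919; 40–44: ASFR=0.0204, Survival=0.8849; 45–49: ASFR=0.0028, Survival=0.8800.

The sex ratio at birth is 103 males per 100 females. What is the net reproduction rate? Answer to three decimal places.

1.940

Proportion female at birth = 100 / (100 + 103) = 0.49261.
Each age group contributes 5 × ASFR × survival:
  15–19: 5 × 0.1238 × 0.9308 = 0.57617
  20–24: 5 × 0.2143 × 0.9204 = 0.98621
  25–29: 5 × 0.2484 × 0.9062 = 1.12550
  30–34: 5 × 0.1901 × 0.9047 = 0.85992
  35–39: 5 × 0.0644 × 0.8919 = 0.28719
  40–44: 5 × 0.0204 × 0.8849 = 0.09026
  45–49: 5 × 0.0028 × 0.8800 = 0.01232
Sum = 3.93757
NRR = 0.49261 × 3.93757 = 1.93969
An NRR exceeding 1 indicates intrinsic growth under these rates.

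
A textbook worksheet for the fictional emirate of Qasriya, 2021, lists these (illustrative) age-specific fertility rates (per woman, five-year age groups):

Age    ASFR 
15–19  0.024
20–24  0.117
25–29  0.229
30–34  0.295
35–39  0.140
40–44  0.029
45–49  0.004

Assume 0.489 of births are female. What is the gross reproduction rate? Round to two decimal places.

Proportion female at birth = 0.489.
Sum of ASFRs = 0.024 + 0.117 + 0.229 + 0.295 + 0.140 + 0.029 + 0.004 = 0.838
TFR = 5 × 0.838 = 4.19
GRR = 0.489 × 4.19 = 2.04891

2.05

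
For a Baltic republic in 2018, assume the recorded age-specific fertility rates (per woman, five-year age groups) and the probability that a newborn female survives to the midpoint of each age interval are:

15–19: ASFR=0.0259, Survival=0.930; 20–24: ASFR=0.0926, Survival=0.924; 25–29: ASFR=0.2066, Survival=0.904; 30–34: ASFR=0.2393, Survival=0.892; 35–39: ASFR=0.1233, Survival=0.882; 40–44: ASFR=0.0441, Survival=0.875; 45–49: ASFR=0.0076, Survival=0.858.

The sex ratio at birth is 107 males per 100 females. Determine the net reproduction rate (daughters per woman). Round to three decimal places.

Proportion female at birth = 100 / (100 + 107) = 0.48309.
Survival-weighted fertility by age (5·fₓ·Sₓ):
  15–19: 5 × 0.0259 × 0.930 = 0.12044
  20–24: 5 × 0.0926 × 0.924 = 0.42781
  25–29: 5 × 0.2066 × 0.904 = 0.93383
  30–34: 5 × 0.2393 × 0.892 = 1.06728
  35–39: 5 × 0.1233 × 0.882 = 0.54375
  40–44: 5 × 0.0441 × 0.875 = 0.19294
  45–49: 5 × 0.0076 × 0.858 = 0.03260
Sum = 3.31865
NRR = 0.48309 × 3.31865 = 1.60321

1.603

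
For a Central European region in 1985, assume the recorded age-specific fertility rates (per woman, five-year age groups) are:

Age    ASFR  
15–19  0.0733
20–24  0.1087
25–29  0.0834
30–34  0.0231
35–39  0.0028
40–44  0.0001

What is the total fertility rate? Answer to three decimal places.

1.457

Sum of ASFRs = 0.0733 + 0.1087 + 0.0834 + 0.0231 + 0.0028 + 0.0001 = 0.2914
TFR = 5 × 0.2914 = 1.457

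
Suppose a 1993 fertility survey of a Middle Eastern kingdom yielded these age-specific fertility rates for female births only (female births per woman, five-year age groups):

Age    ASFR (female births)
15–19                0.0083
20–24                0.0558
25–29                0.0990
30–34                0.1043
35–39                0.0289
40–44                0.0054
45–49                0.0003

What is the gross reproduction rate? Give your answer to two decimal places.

1.51

Sum of female ASFRs = 0.0083 + 0.0558 + 0.0990 + 0.1043 + 0.0289 + 0.0054 + 0.0003 = 0.3020
GRR = 5 × 0.3020 = 1.51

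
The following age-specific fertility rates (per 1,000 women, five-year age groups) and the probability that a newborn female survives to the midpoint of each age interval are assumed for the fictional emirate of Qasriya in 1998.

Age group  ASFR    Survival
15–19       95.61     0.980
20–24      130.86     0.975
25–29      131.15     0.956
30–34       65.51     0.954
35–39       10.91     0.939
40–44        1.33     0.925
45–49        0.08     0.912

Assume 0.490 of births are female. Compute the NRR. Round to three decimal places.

Proportion female at birth = 0.490.
Each age group contributes 5 × ASFR × survival:
  15–19: 5 × 95.61/1000 × 0.980 = 0.46849
  20–24: 5 × 130.86/1000 × 0.975 = 0.63794
  25–29: 5 × 131.15/1000 × 0.956 = 0.62690
  30–34: 5 × 65.51/1000 × 0.954 = 0.31248
  35–39: 5 × 10.91/1000 × 0.939 = 0.05122
  40–44: 5 × 1.33/1000 × 0.925 = 0.00615
  45–49: 5 × 0.08/1000 × 0.912 = 0.00036
Sum = 2.10354
NRR = 0.490 × 2.10354 = 1.03073

1.031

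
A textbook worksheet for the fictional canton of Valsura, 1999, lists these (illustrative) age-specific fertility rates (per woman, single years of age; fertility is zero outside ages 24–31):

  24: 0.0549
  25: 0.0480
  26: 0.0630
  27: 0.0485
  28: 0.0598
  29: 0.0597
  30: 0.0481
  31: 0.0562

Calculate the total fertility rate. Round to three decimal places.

Sum of ASFRs = 0.0549 + 0.0480 + 0.0630 + 0.0485 + 0.0598 + 0.0597 + 0.0481 + 0.0562 = 0.4382
TFR = 0.4382

0.438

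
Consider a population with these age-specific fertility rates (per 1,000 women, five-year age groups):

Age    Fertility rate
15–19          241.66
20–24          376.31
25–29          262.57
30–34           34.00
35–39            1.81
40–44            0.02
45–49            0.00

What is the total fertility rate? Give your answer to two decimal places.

4.58

Sum of ASFRs = 241.66 + 376.31 + 262.57 + 34.00 + 1.81 + 0.02 + 0.00 = 916.37
TFR = 5 × 916.37 / 1000 = 4.58185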